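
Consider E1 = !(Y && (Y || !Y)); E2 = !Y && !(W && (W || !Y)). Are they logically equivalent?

E1: !(Y && (Y || !Y))
    = !Y
E2: !Y && !(W && (W || !Y))
    = !Y && !W
These differ: at W=1, Y=0, E1 = 1 but E2 = 0.

No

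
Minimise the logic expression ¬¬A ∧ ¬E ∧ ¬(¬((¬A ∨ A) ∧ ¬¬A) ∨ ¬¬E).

¬¬A ∧ ¬E ∧ ¬(¬((¬A ∨ A) ∧ ¬¬A) ∨ ¬¬E)
= ¬¬A ∧ ¬E ∧ (¬A ∨ A) ∧ ¬¬A ∧ ¬E   — De Morgan
= ¬¬A ∧ ¬E ∧ ¬¬A ∧ ¬E   — complement / identity
= ¬¬A ∧ ¬E   — idempotence
= A ∧ ¬E   — double negation

A ∧ ¬E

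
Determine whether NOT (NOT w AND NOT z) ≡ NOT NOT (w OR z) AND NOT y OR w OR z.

Yes

E1: NOT (NOT w AND NOT z)
    = w OR z   (De Morgan)
E2: NOT NOT (w OR z) AND NOT y OR w OR z
    = (w OR z) AND NOT y OR w OR z   (double negation)
    = w OR z   (absorption)
Both reduce to w OR z, so they are equivalent.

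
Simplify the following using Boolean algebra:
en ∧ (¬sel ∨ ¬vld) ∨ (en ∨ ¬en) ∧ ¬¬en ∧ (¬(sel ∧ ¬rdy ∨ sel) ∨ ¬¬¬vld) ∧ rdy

en ∧ (¬sel ∨ ¬vld)

en ∧ (¬sel ∨ ¬vld) ∨ (en ∨ ¬en) ∧ ¬¬en ∧ (¬(sel ∧ ¬rdy ∨ sel) ∨ ¬¬¬vld) ∧ rdy
= en ∧ (¬sel ∨ ¬vld) ∨ (en ∨ ¬en) ∧ ¬¬en ∧ (¬(sel ∧ ¬rdy ∨ sel) ∨ ¬vld) ∧ rdy   [double negation]
= en ∧ (¬sel ∨ ¬vld) ∨ (en ∨ ¬en) ∧ en ∧ (¬(sel ∧ ¬rdy ∨ sel) ∨ ¬vld) ∧ rdy   [double negation]
= en ∧ (¬sel ∨ ¬vld) ∨ en ∧ (¬(sel ∧ ¬rdy ∨ sel) ∨ ¬vld) ∧ rdy   [complement / identity]
= en ∧ (¬sel ∨ ¬vld) ∨ en ∧ (¬sel ∨ ¬vld) ∧ rdy   [absorption]
= en ∧ (¬sel ∨ ¬vld)   [absorption]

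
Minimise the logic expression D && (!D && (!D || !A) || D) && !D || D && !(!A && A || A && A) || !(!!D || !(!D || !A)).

!D || !A

D && (!D && (!D || !A) || D) && !D || D && !(!A && A || A && A) || !(!!D || !(!D || !A))
= D && (!D && (!D || !A) || D) && !D || D && !A || !(!!D || !(!D || !A))
= D && (!D || D) && !D || D && !A || !(!!D || !(!D || !A))
= D && !D || D && !A || !(!!D || !(!D || !A))
= (!D || !A) && D || !(!!D || !(!D || !A))
= (!D || !A) && D || !D && (!D || !A)
= !D || !A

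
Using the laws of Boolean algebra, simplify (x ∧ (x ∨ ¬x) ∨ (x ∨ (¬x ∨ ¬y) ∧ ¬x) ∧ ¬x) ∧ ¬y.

(x ∧ (x ∨ ¬x) ∨ (x ∨ (¬x ∨ ¬y) ∧ ¬x) ∧ ¬x) ∧ ¬y
= (x ∧ (x ∨ ¬x) ∨ (x ∨ ¬x) ∧ ¬x) ∧ ¬y
= (x ∨ ¬x) ∧ ¬y
= ¬y

¬y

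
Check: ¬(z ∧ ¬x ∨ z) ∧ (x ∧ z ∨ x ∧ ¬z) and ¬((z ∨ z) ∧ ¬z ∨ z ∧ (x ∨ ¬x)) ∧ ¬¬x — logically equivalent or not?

Yes

E1: ¬(z ∧ ¬x ∨ z) ∧ (x ∧ z ∨ x ∧ ¬z)
    = ¬z ∧ (x ∧ z ∨ x ∧ ¬z)   [absorption]
    = ¬z ∧ x   [distribution]
E2: ¬((z ∨ z) ∧ ¬z ∨ z ∧ (x ∨ ¬x)) ∧ ¬¬x
    = ¬((z ∨ z) ∧ ¬z ∨ z ∧ (x ∨ ¬x)) ∧ x   [double negation]
    = ¬(z ∧ ¬z ∨ z ∧ (x ∨ ¬x)) ∧ x   [idempotence]
    = ¬(z ∧ ¬z ∨ z) ∧ x   [complement / identity]
    = ¬z ∧ x   [complement / identity]
Both reduce to ¬z ∧ x, so they are equivalent.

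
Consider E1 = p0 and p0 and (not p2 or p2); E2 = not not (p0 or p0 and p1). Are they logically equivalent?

E1: p0 and p0 and (not p2 or p2)
    = p0 and (not p2 or p2)   (idempotence)
    = p0   (complement / identity)
E2: not not (p0 or p0 and p1)
    = not not p0   (absorption)
    = p0   (double negation)
Both reduce to p0, so they are equivalent.

Yes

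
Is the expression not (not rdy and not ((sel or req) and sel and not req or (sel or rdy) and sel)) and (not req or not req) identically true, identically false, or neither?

not (not rdy and not ((sel or req) and sel and not req or (sel or rdy) and sel)) and (not req or not req)
= not (not rdy and not ((sel or req) and sel and not req or sel)) and (not req or not req)   (absorption)
= not (not rdy and not ((sel or req) and sel and not req or sel)) and not req   (idempotence)
= not (not rdy and not (sel and not req or sel)) and not req   (absorption)
= (rdy or sel and not req or sel) and not req   (De Morgan)
= (rdy or sel) and not req   (absorption)
This depends on rdy, req, sel, so it is not a constant.

neither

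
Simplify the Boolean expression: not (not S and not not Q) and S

S

not (not S and not not Q) and S
= (S or not Q) and S   — De Morgan
= S   — absorption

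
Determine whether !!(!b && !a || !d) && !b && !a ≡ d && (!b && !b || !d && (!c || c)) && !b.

E1: !!(!b && !a || !d) && !b && !a
    = (!b && !a || !d) && !b && !a
    = !b && !a
E2: d && (!b && !b || !d && (!c || c)) && !b
    = d && (!b && !b || !d) && !b
    = d && (!b || !d) && !b
    = d && !b
These differ: at a=0, b=0, c=0, d=0, E1 = 1 but E2 = 0.

No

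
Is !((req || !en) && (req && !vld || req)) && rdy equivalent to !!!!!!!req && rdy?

E1: !((req || !en) && (req && !vld || req)) && rdy
    = !((req || !en) && req) && rdy
    = !req && rdy
E2: !!!!!!!req && rdy
    = !!!!!req && rdy
    = !!!req && rdy
    = !req && rdy
Both reduce to !req && rdy, so they are equivalent.

Yes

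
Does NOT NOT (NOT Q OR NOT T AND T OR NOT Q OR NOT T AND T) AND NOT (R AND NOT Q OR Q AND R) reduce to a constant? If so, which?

NOT NOT (NOT Q OR NOT T AND T OR NOT Q OR NOT T AND T) AND NOT (R AND NOT Q OR Q AND R)
= (NOT Q OR NOT T AND T OR NOT Q OR NOT T AND T) AND NOT (R AND NOT Q OR Q AND R)   (double negation)
= (NOT Q OR NOT T AND T OR NOT Q OR NOT T AND T) AND NOT R   (distribution)
= (NOT Q OR NOT T AND T) AND NOT R   (idempotence)
= NOT Q AND NOT R   (complement / identity)
This depends on Q, R, so it is not a constant.

no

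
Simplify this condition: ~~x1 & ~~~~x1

x1

~~x1 & ~~~~x1
= ~~x1 & ~~x1   [double negation]
= ~~x1   [idempotence]
= x1   [double negation]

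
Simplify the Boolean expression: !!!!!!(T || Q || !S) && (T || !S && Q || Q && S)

!!!!!!(T || Q || !S) && (T || !S && Q || Q && S)
= !!!!(T || Q || !S) && (T || !S && Q || Q && S)
= !!(T || Q || !S) && (T || !S && Q || Q && S)
= !!(T || Q || !S) && (T || Q)
= (T || Q || !S) && (T || Q)
= T || Q

T || Q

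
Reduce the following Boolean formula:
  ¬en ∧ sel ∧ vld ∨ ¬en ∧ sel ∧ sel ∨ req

¬en ∧ sel ∨ req

¬en ∧ sel ∧ vld ∨ ¬en ∧ sel ∧ sel ∨ req
= ¬en ∧ sel ∧ vld ∨ ¬en ∧ sel ∨ req
= ¬en ∧ sel ∨ req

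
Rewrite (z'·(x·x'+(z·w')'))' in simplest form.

z

(z'·(x·x'+(z·w')'))'
= (z'·(z·w')')'   — complement / identity
= z+z·w'   — De Morgan
= z   — absorption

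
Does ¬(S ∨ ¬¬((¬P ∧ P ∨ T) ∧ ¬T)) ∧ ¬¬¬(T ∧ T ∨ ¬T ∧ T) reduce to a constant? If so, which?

¬(S ∨ ¬¬((¬P ∧ P ∨ T) ∧ ¬T)) ∧ ¬¬¬(T ∧ T ∨ ¬T ∧ T)
= ¬(S ∨ ¬¬((¬P ∧ P ∨ T) ∧ ¬T)) ∧ ¬(T ∧ T ∨ ¬T ∧ T)   [double negation]
= ¬(S ∨ (¬P ∧ P ∨ T) ∧ ¬T) ∧ ¬(T ∧ T ∨ ¬T ∧ T)   [double negation]
= ¬(S ∨ T ∧ ¬T) ∧ ¬(T ∧ T ∨ ¬T ∧ T)   [complement / identity]
= ¬(S ∨ T ∧ ¬T) ∧ ¬T   [distribution]
= ¬S ∧ ¬T   [complement / identity]
This depends on S, T, so it is not a constant.

no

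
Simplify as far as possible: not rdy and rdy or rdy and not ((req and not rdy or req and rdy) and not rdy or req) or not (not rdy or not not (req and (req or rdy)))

rdy and not req

not rdy and rdy or rdy and not ((req and not rdy or req and rdy) and not rdy or req) or not (not rdy or not not (req and (req or rdy)))
= not rdy and rdy or rdy and not ((req and not rdy or req and rdy) and not rdy or req) or rdy and not (req and (req or rdy))
= not rdy and rdy or rdy and not (req and not rdy or req) or rdy and not (req and (req or rdy))
= not rdy and rdy or rdy and not req or rdy and not (req and (req or rdy))
= rdy and not req or rdy and not (req and (req or rdy))
= rdy and not req or rdy and not req
= rdy and not req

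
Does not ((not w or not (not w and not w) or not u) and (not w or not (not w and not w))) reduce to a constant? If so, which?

not ((not w or not (not w and not w) or not u) and (not w or not (not w and not w)))
= not (not w or not (not w and not w))   — absorption
= w and not w and not w   — De Morgan
= w and not w   — idempotence
= False   — complement

yes, False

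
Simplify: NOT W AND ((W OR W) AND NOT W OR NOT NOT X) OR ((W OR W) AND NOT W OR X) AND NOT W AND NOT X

NOT W AND ((W OR W) AND NOT W OR NOT NOT X) OR ((W OR W) AND NOT W OR X) AND NOT W AND NOT X
= NOT W AND ((W OR W) AND NOT W OR X) OR ((W OR W) AND NOT W OR X) AND NOT W AND NOT X   (double negation)
= ((W OR W) AND NOT W OR X) AND (NOT W OR NOT W AND NOT X)   (distribution)
= ((W OR W) AND NOT W OR X) AND NOT W   (absorption)
= (W AND NOT W OR X) AND NOT W   (idempotence)
= X AND NOT W   (complement / identity)

X AND NOT W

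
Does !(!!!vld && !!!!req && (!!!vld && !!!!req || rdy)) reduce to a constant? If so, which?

!(!!!vld && !!!!req && (!!!vld && !!!!req || rdy))
= !(!!!vld && !!!!req)
= !(!vld && !!!!req)
= vld || !!!req
= vld || !req
This depends on req, vld, so it is not a constant.

no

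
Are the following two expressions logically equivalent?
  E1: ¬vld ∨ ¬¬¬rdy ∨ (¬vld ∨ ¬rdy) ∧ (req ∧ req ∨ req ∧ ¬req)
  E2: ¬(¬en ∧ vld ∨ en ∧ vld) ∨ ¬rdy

E1: ¬vld ∨ ¬¬¬rdy ∨ (¬vld ∨ ¬rdy) ∧ (req ∧ req ∨ req ∧ ¬req)
    = ¬vld ∨ ¬rdy ∨ (¬vld ∨ ¬rdy) ∧ (req ∧ req ∨ req ∧ ¬req)
    = ¬vld ∨ ¬rdy ∨ (¬vld ∨ ¬rdy) ∧ req
    = ¬vld ∨ ¬rdy
E2: ¬(¬en ∧ vld ∨ en ∧ vld) ∨ ¬rdy
    = ¬vld ∨ ¬rdy
Both reduce to ¬vld ∨ ¬rdy, so they are equivalent.

Yes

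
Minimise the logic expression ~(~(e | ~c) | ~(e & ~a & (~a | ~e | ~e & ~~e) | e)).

e

~(~(e | ~c) | ~(e & ~a & (~a | ~e | ~e & ~~e) | e))
= ~(~(e | ~c) | ~(e & ~a & (~a | ~e | ~e & e) | e))   [double negation]
= ~(~(e | ~c) | ~(e & ~a & (~a | ~e) | e))   [complement / identity]
= ~(~(e | ~c) | ~(e & ~a | e))   [absorption]
= ~(~(e | ~c) | ~e)   [absorption]
= (e | ~c) & e   [De Morgan]
= e   [absorption]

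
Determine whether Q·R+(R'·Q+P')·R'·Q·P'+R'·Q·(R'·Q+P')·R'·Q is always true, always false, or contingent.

contingent

Q·R+(R'·Q+P')·R'·Q·P'+R'·Q·(R'·Q+P')·R'·Q
= Q·R+(R'·Q+P')·R'·Q·P'+R'·Q·R'·Q   — absorption
= Q·R+R'·Q·P'+R'·Q·R'·Q   — absorption
= Q·R+R'·Q·P'+R'·Q   — idempotence
= Q·R+R'·Q   — absorption
= Q   — distribution
This depends on Q, so it is not a constant.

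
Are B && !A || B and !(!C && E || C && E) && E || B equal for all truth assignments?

Yes

E1: B && !A || B
    = B   (absorption)
E2: !(!C && E || C && E) && E || B
    = !E && E || B   (distribution)
    = B   (complement / identity)
Both reduce to B, so they are equivalent.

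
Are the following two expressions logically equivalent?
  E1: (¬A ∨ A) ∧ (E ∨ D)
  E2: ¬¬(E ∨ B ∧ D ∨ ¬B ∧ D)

E1: (¬A ∨ A) ∧ (E ∨ D)
    = E ∨ D   [complement / identity]
E2: ¬¬(E ∨ B ∧ D ∨ ¬B ∧ D)
    = ¬¬(E ∨ D)   [distribution]
    = E ∨ D   [double negation]
Both reduce to E ∨ D, so they are equivalent.

Yes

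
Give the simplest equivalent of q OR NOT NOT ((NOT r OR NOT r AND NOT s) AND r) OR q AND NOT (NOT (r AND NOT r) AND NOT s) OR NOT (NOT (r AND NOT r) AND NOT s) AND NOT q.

q OR NOT NOT ((NOT r OR NOT r AND NOT s) AND r) OR q AND NOT (NOT (r AND NOT r) AND NOT s) OR NOT (NOT (r AND NOT r) AND NOT s) AND NOT q
= q OR NOT NOT ((NOT r OR NOT r AND NOT s) AND r) OR NOT (NOT (r AND NOT r) AND NOT s)   [distribution]
= q OR NOT NOT (NOT r AND r) OR NOT (NOT (r AND NOT r) AND NOT s)   [absorption]
= q OR NOT NOT (NOT r AND r) OR r AND NOT r OR s   [De Morgan]
= q OR NOT NOT (NOT r AND r) OR s   [complement / identity]
= q OR NOT r AND r OR s   [double negation]
= q OR s   [complement / identity]

q OR s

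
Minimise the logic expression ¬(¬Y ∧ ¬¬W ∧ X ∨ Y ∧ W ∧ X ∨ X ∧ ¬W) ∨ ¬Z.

¬X ∨ ¬Z

¬(¬Y ∧ ¬¬W ∧ X ∨ Y ∧ W ∧ X ∨ X ∧ ¬W) ∨ ¬Z
= ¬(¬Y ∧ W ∧ X ∨ Y ∧ W ∧ X ∨ X ∧ ¬W) ∨ ¬Z
= ¬(W ∧ X ∨ X ∧ ¬W) ∨ ¬Z
= ¬X ∨ ¬Z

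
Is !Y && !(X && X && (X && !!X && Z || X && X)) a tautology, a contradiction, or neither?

!Y && !(X && X && (X && !!X && Z || X && X))
= !Y && !(X && X && (X && X && Z || X && X))   — double negation
= !Y && !(X && X && X && X)   — absorption
= !Y && !(X && X)   — idempotence
= !Y && !X   — idempotence
This depends on X, Y, so it is not a constant.

neither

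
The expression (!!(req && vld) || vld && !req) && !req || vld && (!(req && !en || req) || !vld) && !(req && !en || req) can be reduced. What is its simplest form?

(!!(req && vld) || vld && !req) && !req || vld && (!(req && !en || req) || !vld) && !(req && !en || req)
= (!!(req && vld) || vld && !req) && !req || vld && !(req && !en || req)   (absorption)
= (req && vld || vld && !req) && !req || vld && !(req && !en || req)   (double negation)
= vld && !req || vld && !(req && !en || req)   (distribution)
= vld && !req || vld && !req   (absorption)
= vld && !req   (idempotence)

vld && !req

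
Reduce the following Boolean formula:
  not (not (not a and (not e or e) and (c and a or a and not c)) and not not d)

not (not (not a and (not e or e) and (c and a or a and not c)) and not not d)
= not (not (not a and (not e or e) and a) and not not d)
= not a and (not e or e) and a or not d
= not a and a or not d
= not d

not d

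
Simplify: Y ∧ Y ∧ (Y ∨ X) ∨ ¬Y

Y ∧ Y ∧ (Y ∨ X) ∨ ¬Y
= Y ∧ (Y ∨ X) ∨ ¬Y   (idempotence)
= Y ∨ ¬Y   (absorption)
= True   (complement)

True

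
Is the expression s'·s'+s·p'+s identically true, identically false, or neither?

s'·s'+s·p'+s
= s'·s'+s   [absorption]
= s'+s   [idempotence]
= 1   [complement]

identically true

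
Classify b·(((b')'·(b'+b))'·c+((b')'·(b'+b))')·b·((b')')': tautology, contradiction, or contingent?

b·(((b')'·(b'+b))'·c+((b')'·(b'+b))')·b·((b')')'
= b·((b')'·(b'+b))'·b·((b')')'   [absorption]
= b·((b')')'·b·((b')')'   [complement / identity]
= b·((b')')'   [idempotence]
= b·b'   [double negation]
= 0   [complement]

contradiction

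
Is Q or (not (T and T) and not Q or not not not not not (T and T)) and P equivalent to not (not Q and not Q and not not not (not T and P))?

Yes

E1: Q or (not (T and T) and not Q or not not not not not (T and T)) and P
    = Q or (not (T and T) and not Q or not not not (T and T)) and P
    = Q or (not (T and T) and not Q or not (T and T)) and P
    = Q or not (T and T) and P
    = Q or not T and P
E2: not (not Q and not Q and not not not (not T and P))
    = not (not Q and not not not (not T and P))
    = Q or not not (not T and P)
    = Q or not T and P
Both reduce to Q or not T and P, so they are equivalent.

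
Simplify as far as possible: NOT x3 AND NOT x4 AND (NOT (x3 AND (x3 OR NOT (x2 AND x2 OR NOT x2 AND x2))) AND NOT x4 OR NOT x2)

NOT x3 AND NOT x4 AND (NOT (x3 AND (x3 OR NOT (x2 AND x2 OR NOT x2 AND x2))) AND NOT x4 OR NOT x2)
= NOT x3 AND NOT x4 AND (NOT (x3 AND (x3 OR NOT x2)) AND NOT x4 OR NOT x2)
= NOT x3 AND NOT x4 AND (NOT x3 AND NOT x4 OR NOT x2)
= NOT x3 AND NOT x4

NOT x3 AND NOT x4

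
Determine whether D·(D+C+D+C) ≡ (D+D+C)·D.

Yes

E1: D·(D+C+D+C)
    = D·(D+C)
    = D
E2: (D+D+C)·D
    = (D+C)·D
    = D
Both reduce to D, so they are equivalent.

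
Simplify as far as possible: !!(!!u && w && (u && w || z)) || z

!!(!!u && w && (u && w || z)) || z
= !!(u && w && (u && w || z)) || z   (double negation)
= !!(u && w) || z   (absorption)
= u && w || z   (double negation)

u && w || z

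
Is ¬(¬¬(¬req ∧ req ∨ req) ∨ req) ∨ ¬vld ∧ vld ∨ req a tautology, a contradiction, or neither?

¬(¬¬(¬req ∧ req ∨ req) ∨ req) ∨ ¬vld ∧ vld ∨ req
= ¬(¬¬(¬req ∧ req ∨ req) ∨ req) ∨ req   (complement / identity)
= ¬(¬¬req ∨ req) ∨ req   (complement / identity)
= ¬(req ∨ req) ∨ req   (double negation)
= ¬req ∨ req   (idempotence)
= True   (complement)

tautology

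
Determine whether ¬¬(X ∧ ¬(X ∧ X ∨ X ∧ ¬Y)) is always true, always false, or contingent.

¬¬(X ∧ ¬(X ∧ X ∨ X ∧ ¬Y))
= ¬¬(X ∧ ¬(X ∧ (X ∨ ¬Y)))   — distribution
= ¬¬(X ∧ ¬X)   — absorption
= X ∧ ¬X   — double negation
= False   — complement

always false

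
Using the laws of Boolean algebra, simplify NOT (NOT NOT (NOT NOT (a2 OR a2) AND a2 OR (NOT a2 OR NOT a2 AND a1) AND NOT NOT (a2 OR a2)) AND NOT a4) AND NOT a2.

NOT (NOT NOT (NOT NOT (a2 OR a2) AND a2 OR (NOT a2 OR NOT a2 AND a1) AND NOT NOT (a2 OR a2)) AND NOT a4) AND NOT a2
= NOT (NOT NOT (NOT NOT (a2 OR a2) AND a2 OR NOT a2 AND NOT NOT (a2 OR a2)) AND NOT a4) AND NOT a2
= NOT (NOT NOT NOT NOT (a2 OR a2) AND NOT a4) AND NOT a2
= NOT (NOT NOT (a2 OR a2) AND NOT a4) AND NOT a2
= NOT (NOT NOT a2 AND NOT a4) AND NOT a2
= (NOT a2 OR a4) AND NOT a2
= NOT a2

NOT a2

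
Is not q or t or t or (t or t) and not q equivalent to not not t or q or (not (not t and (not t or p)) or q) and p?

No

E1: not q or t or t or (t or t) and not q
    = not q or t or t   (absorption)
    = not q or t   (idempotence)
E2: not not t or q or (not (not t and (not t or p)) or q) and p
    = not not t or q or (not not t or q) and p   (absorption)
    = not not t or q   (absorption)
    = t or q   (double negation)
These differ: at p=0, q=1, t=0, E1 = 0 but E2 = 1.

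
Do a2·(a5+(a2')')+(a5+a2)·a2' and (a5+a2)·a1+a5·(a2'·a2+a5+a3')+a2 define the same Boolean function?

Yes

E1: a2·(a5+(a2')')+(a5+a2)·a2'
    = a2·(a5+a2)+(a5+a2)·a2'
    = a5+a2
E2: (a5+a2)·a1+a5·(a2'·a2+a5+a3')+a2
    = (a5+a2)·a1+a5·(a5+a3')+a2
    = (a5+a2)·a1+a5+a2
    = a5+a2
Both reduce to a5+a2, so they are equivalent.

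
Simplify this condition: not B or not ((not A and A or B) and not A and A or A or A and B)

not B or not ((not A and A or B) and not A and A or A or A and B)
= not B or not (not A and A or A or A and B)   [absorption]
= not B or not (not A and A or A)   [absorption]
= not B or not A   [complement / identity]

not B or not A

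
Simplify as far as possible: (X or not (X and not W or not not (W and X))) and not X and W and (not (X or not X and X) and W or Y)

not X and W

(X or not (X and not W or not not (W and X))) and not X and W and (not (X or not X and X) and W or Y)
= (X or not (X and not W or not not (W and X))) and not X and W and (not X and W or Y)
= (X or not (X and not W or W and X)) and not X and W and (not X and W or Y)
= (X or not X) and not X and W and (not X and W or Y)
= not X and W and (not X and W or Y)
= not X and W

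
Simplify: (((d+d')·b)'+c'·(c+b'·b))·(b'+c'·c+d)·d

(((d+d')·b)'+c'·(c+b'·b))·(b'+c'·c+d)·d
= (b'+c'·(c+b'·b))·(b'+c'·c+d)·d   — complement / identity
= (b'+c'·c)·(b'+c'·c+d)·d   — complement / identity
= (b'+c'·c)·d   — absorption
= b'·d   — complement / identity

b'·d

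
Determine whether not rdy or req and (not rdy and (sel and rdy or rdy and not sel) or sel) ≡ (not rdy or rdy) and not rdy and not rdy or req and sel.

Yes

E1: not rdy or req and (not rdy and (sel and rdy or rdy and not sel) or sel)
    = not rdy or req and (not rdy and rdy or sel)   — distribution
    = not rdy or req and sel   — complement / identity
E2: (not rdy or rdy) and not rdy and not rdy or req and sel
    = not rdy and not rdy or req and sel   — complement / identity
    = not rdy or req and sel   — idempotence
Both reduce to not rdy or req and sel, so they are equivalent.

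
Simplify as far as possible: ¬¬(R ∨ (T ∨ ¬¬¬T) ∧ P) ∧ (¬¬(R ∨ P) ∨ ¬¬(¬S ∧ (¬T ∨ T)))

R ∨ P

¬¬(R ∨ (T ∨ ¬¬¬T) ∧ P) ∧ (¬¬(R ∨ P) ∨ ¬¬(¬S ∧ (¬T ∨ T)))
= ¬¬(R ∨ (T ∨ ¬¬¬T) ∧ P) ∧ (¬¬(R ∨ P) ∨ ¬¬¬S)   (complement / identity)
= ¬¬(R ∨ (T ∨ ¬T) ∧ P) ∧ (¬¬(R ∨ P) ∨ ¬¬¬S)   (double negation)
= ¬¬(R ∨ (T ∨ ¬T) ∧ P) ∧ (¬¬(R ∨ P) ∨ ¬S)   (double negation)
= ¬¬(R ∨ P) ∧ (¬¬(R ∨ P) ∨ ¬S)   (complement / identity)
= ¬¬(R ∨ P)   (absorption)
= R ∨ P   (double negation)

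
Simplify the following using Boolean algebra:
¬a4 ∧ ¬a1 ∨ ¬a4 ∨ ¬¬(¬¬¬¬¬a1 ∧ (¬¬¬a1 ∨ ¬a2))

¬a4 ∧ ¬a1 ∨ ¬a4 ∨ ¬¬(¬¬¬¬¬a1 ∧ (¬¬¬a1 ∨ ¬a2))
= ¬a4 ∧ ¬a1 ∨ ¬a4 ∨ ¬¬(¬¬¬a1 ∧ (¬¬¬a1 ∨ ¬a2))   (double negation)
= ¬a4 ∧ ¬a1 ∨ ¬a4 ∨ ¬¬¬a1 ∧ (¬¬¬a1 ∨ ¬a2)   (double negation)
= ¬a4 ∧ ¬a1 ∨ ¬a4 ∨ ¬¬¬a1   (absorption)
= ¬a4 ∧ ¬a1 ∨ ¬a4 ∨ ¬a1   (double negation)
= ¬a4 ∨ ¬a1   (absorption)

¬a4 ∨ ¬a1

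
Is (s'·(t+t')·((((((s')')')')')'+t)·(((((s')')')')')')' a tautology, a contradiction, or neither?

(s'·(t+t')·((((((s')')')')')'+t)·(((((s')')')')')')'
= (s'·(t+t')·(((((s')')')')')')'
= (s'·(t+t')·(((s')')')')'
= (s'·(((s')')')')'
= (s'·(s')')'
= s+s'
= 1

tautology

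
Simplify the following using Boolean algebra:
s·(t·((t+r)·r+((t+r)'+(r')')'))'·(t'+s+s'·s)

s·t'

s·(t·((t+r)·r+((t+r)'+(r')')'))'·(t'+s+s'·s)
= s·(t·((t+r)·r+(t+r)·r'))'·(t'+s+s'·s)   — De Morgan
= s·(t·(t+r))'·(t'+s+s'·s)   — distribution
= s·(t·(t+r))'·(t'+s)   — complement / identity
= s·t'·(t'+s)   — absorption
= s·t'   — absorption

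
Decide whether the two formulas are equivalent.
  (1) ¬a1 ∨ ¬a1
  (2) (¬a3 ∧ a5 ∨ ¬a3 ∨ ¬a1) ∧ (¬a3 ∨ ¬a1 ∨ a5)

No

E1: ¬a1 ∨ ¬a1
    = ¬a1   [idempotence]
E2: (¬a3 ∧ a5 ∨ ¬a3 ∨ ¬a1) ∧ (¬a3 ∨ ¬a1 ∨ a5)
    = (¬a3 ∨ ¬a1) ∧ (¬a3 ∨ ¬a1 ∨ a5)   [absorption]
    = ¬a3 ∨ ¬a1   [absorption]
These differ: at a1=1, a3=0, a5=0, E1 = 0 but E2 = 1.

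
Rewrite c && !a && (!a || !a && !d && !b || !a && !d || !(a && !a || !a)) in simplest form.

c && !a && (!a || !a && !d && !b || !a && !d || !(a && !a || !a))
= c && !a && (!a || !a && !d || !(a && !a || !a))
= c && !a && (!a || !(a && !a || !a))
= c && !a && (!a || !!a)
= c && !a && (!a || a)
= c && !a

c && !a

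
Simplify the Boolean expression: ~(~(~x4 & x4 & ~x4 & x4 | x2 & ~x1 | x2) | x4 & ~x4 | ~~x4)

x2 & ~x4

~(~(~x4 & x4 & ~x4 & x4 | x2 & ~x1 | x2) | x4 & ~x4 | ~~x4)
= ~(~(~x4 & x4 | x2 & ~x1 | x2) | x4 & ~x4 | ~~x4)   [idempotence]
= ~(~(~x4 & x4 | x2 & ~x1 | x2) | ~~x4)   [complement / identity]
= ~(~(~x4 & x4 | x2) | ~~x4)   [absorption]
= ~(~x2 | ~~x4)   [complement / identity]
= x2 & ~x4   [De Morgan]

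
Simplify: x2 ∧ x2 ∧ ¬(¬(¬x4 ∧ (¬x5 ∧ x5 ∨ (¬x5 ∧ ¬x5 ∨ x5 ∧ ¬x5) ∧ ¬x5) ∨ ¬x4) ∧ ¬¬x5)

x2 ∧ x2 ∧ ¬(¬(¬x4 ∧ (¬x5 ∧ x5 ∨ (¬x5 ∧ ¬x5 ∨ x5 ∧ ¬x5) ∧ ¬x5) ∨ ¬x4) ∧ ¬¬x5)
= x2 ∧ x2 ∧ (¬x4 ∧ (¬x5 ∧ x5 ∨ (¬x5 ∧ ¬x5 ∨ x5 ∧ ¬x5) ∧ ¬x5) ∨ ¬x4 ∨ ¬x5)
= x2 ∧ x2 ∧ (¬x4 ∧ (¬x5 ∧ x5 ∨ ¬x5 ∧ ¬x5) ∨ ¬x4 ∨ ¬x5)
= x2 ∧ (¬x4 ∧ (¬x5 ∧ x5 ∨ ¬x5 ∧ ¬x5) ∨ ¬x4 ∨ ¬x5)
= x2 ∧ (¬x4 ∧ ¬x5 ∨ ¬x4 ∨ ¬x5)
= x2 ∧ (¬x4 ∨ ¬x5)

x2 ∧ (¬x4 ∨ ¬x5)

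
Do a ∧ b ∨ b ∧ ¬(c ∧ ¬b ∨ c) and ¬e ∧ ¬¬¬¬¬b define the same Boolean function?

E1: a ∧ b ∨ b ∧ ¬(c ∧ ¬b ∨ c)
    = a ∧ b ∨ b ∧ ¬c   (absorption)
    = b ∧ (a ∨ ¬c)   (distribution)
E2: ¬e ∧ ¬¬¬¬¬b
    = ¬e ∧ ¬¬¬b   (double negation)
    = ¬e ∧ ¬b   (double negation)
These differ: at a=1, b=1, c=0, e=0, E1 = 1 but E2 = 0.

No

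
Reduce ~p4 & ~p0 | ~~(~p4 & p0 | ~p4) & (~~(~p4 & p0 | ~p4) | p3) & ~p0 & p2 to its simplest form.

~p4 & ~p0 | ~~(~p4 & p0 | ~p4) & (~~(~p4 & p0 | ~p4) | p3) & ~p0 & p2
= ~p4 & ~p0 | ~~(~p4 & p0 | ~p4) & ~p0 & p2   [absorption]
= ~p4 & ~p0 | ~~~p4 & ~p0 & p2   [absorption]
= ~p4 & ~p0 | ~p4 & ~p0 & p2   [double negation]
= ~p4 & ~p0   [absorption]

~p4 & ~p0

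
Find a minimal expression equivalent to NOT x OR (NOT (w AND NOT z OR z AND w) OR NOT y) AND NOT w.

NOT x OR (NOT (w AND NOT z OR z AND w) OR NOT y) AND NOT w
= NOT x OR (NOT w OR NOT y) AND NOT w
= NOT x OR NOT w

NOT x OR NOT w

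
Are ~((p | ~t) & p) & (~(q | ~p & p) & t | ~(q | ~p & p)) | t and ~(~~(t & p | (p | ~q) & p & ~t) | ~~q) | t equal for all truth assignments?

E1: ~((p | ~t) & p) & (~(q | ~p & p) & t | ~(q | ~p & p)) | t
    = ~((p | ~t) & p) & ~(q | ~p & p) | t
    = ~((p | ~t) & p) & ~q | t
    = ~p & ~q | t
E2: ~(~~(t & p | (p | ~q) & p & ~t) | ~~q) | t
    = ~(~~(t & p | p & ~t) | ~~q) | t
    = ~(~~p | ~~q) | t
    = ~p & ~q | t
Both reduce to ~p & ~q | t, so they are equivalent.

Yes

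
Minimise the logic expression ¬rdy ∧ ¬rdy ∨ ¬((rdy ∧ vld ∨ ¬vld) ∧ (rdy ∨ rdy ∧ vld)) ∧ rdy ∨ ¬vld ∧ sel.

¬rdy ∨ ¬vld ∧ sel

¬rdy ∧ ¬rdy ∨ ¬((rdy ∧ vld ∨ ¬vld) ∧ (rdy ∨ rdy ∧ vld)) ∧ rdy ∨ ¬vld ∧ sel
= ¬rdy ∧ ¬rdy ∨ ¬(¬vld ∧ rdy ∨ rdy ∧ vld) ∧ rdy ∨ ¬vld ∧ sel
= ¬rdy ∧ ¬rdy ∨ ¬rdy ∧ rdy ∨ ¬vld ∧ sel
= ¬rdy ∨ ¬vld ∧ sel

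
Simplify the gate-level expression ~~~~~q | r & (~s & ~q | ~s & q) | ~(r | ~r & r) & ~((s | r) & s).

~q | ~s

~~~~~q | r & (~s & ~q | ~s & q) | ~(r | ~r & r) & ~((s | r) & s)
= ~~~~~q | r & (~s & ~q | ~s & q) | ~r & ~((s | r) & s)   (complement / identity)
= ~~~~~q | r & (~s & ~q | ~s & q) | ~r & ~s   (absorption)
= ~~~~~q | r & ~s | ~r & ~s   (distribution)
= ~~~~~q | ~s   (distribution)
= ~~~q | ~s   (double negation)
= ~q | ~s   (double negation)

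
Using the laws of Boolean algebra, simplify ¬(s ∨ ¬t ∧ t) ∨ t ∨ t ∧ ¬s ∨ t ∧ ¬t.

¬(s ∨ ¬t ∧ t) ∨ t ∨ t ∧ ¬s ∨ t ∧ ¬t
= ¬(s ∨ ¬t ∧ t) ∨ t ∨ t ∧ ¬s   (complement / identity)
= ¬s ∨ t ∨ t ∧ ¬s   (complement / identity)
= ¬s ∨ t   (absorption)

¬s ∨ t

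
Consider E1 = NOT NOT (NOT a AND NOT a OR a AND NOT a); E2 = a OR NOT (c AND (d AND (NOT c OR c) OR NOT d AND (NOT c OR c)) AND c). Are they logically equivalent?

No

E1: NOT NOT (NOT a AND NOT a OR a AND NOT a)
    = NOT NOT NOT a
    = NOT a
E2: a OR NOT (c AND (d AND (NOT c OR c) OR NOT d AND (NOT c OR c)) AND c)
    = a OR NOT (c AND (NOT c OR c) AND c)
    = a OR NOT (c AND c)
    = a OR NOT c
These differ: at a=1, c=0, d=0, E1 = 0 but E2 = 1.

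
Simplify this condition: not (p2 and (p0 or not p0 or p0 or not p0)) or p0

not (p2 and (p0 or not p0 or p0 or not p0)) or p0
= not (p2 and (p0 or not p0)) or p0   (idempotence)
= not p2 or p0   (complement / identity)

not p2 or p0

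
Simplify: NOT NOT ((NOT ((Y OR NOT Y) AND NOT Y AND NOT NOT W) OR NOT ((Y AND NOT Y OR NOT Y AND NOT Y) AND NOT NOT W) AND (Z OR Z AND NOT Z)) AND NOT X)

(Y OR NOT W) AND NOT X

NOT NOT ((NOT ((Y OR NOT Y) AND NOT Y AND NOT NOT W) OR NOT ((Y AND NOT Y OR NOT Y AND NOT Y) AND NOT NOT W) AND (Z OR Z AND NOT Z)) AND NOT X)
= NOT NOT ((NOT ((Y OR NOT Y) AND NOT Y AND NOT NOT W) OR NOT (NOT Y AND NOT NOT W) AND (Z OR Z AND NOT Z)) AND NOT X)   (distribution)
= NOT NOT ((NOT (NOT Y AND NOT NOT W) OR NOT (NOT Y AND NOT NOT W) AND (Z OR Z AND NOT Z)) AND NOT X)   (complement / identity)
= NOT NOT ((NOT (NOT Y AND NOT NOT W) OR NOT (NOT Y AND NOT NOT W) AND Z) AND NOT X)   (complement / identity)
= NOT NOT (NOT (NOT Y AND NOT NOT W) AND NOT X)   (absorption)
= NOT NOT ((Y OR NOT W) AND NOT X)   (De Morgan)
= (Y OR NOT W) AND NOT X   (double negation)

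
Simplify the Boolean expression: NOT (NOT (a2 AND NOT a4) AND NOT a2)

NOT (NOT (a2 AND NOT a4) AND NOT a2)
= a2 AND NOT a4 OR a2   (De Morgan)
= a2   (absorption)

a2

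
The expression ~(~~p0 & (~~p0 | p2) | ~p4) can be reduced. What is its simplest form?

~p0 & p4

~(~~p0 & (~~p0 | p2) | ~p4)
= ~(~~p0 | ~p4)   (absorption)
= ~p0 & p4   (De Morgan)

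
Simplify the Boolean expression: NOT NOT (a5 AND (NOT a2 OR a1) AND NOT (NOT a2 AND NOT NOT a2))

NOT NOT (a5 AND (NOT a2 OR a1) AND NOT (NOT a2 AND NOT NOT a2))
= NOT NOT (a5 AND (NOT a2 OR a1) AND (a2 OR NOT a2))   (De Morgan)
= NOT NOT (a5 AND (NOT a2 OR a1))   (complement / identity)
= a5 AND (NOT a2 OR a1)   (double negation)

a5 AND (NOT a2 OR a1)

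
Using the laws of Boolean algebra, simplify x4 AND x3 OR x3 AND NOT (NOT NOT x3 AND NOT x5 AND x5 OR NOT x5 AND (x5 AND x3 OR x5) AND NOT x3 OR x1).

x4 AND x3 OR x3 AND NOT (NOT NOT x3 AND NOT x5 AND x5 OR NOT x5 AND (x5 AND x3 OR x5) AND NOT x3 OR x1)
= x3 AND (x4 OR NOT (NOT NOT x3 AND NOT x5 AND x5 OR NOT x5 AND (x5 AND x3 OR x5) AND NOT x3 OR x1))   — distribution
= x3 AND (x4 OR NOT (NOT NOT x3 AND NOT x5 AND x5 OR NOT x5 AND x5 AND NOT x3 OR x1))   — absorption
= x3 AND (x4 OR NOT (x3 AND NOT x5 AND x5 OR NOT x5 AND x5 AND NOT x3 OR x1))   — double negation
= x3 AND (x4 OR NOT (NOT x5 AND x5 OR x1))   — distribution
= x3 AND (x4 OR NOT x1)   — complement / identity

x3 AND (x4 OR NOT x1)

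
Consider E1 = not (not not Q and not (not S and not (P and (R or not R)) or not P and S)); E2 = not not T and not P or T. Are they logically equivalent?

E1: not (not not Q and not (not S and not (P and (R or not R)) or not P and S))
    = not (not not Q and not (not S and not P or not P and S))   — complement / identity
    = not (not not Q and not not P)   — distribution
    = not Q or not P   — De Morgan
E2: not not T and not P or T
    = T and not P or T   — double negation
    = T   — absorption
These differ: at P=0, Q=0, R=0, S=1, T=0, E1 = 1 but E2 = 0.

No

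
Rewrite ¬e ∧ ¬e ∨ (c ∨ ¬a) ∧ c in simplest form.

¬e ∧ ¬e ∨ (c ∨ ¬a) ∧ c
= ¬e ∧ ¬e ∨ c   (absorption)
= ¬e ∨ c   (idempotence)

¬e ∨ c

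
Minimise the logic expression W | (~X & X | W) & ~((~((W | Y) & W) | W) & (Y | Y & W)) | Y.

W | (~X & X | W) & ~((~((W | Y) & W) | W) & (Y | Y & W)) | Y
= W | W & ~((~((W | Y) & W) | W) & (Y | Y & W)) | Y   (complement / identity)
= W | W & ~((~((W | Y) & W) | W) & Y) | Y   (absorption)
= W | W & ~((~W | W) & Y) | Y   (absorption)
= W | W & ~Y | Y   (complement / identity)
= W | Y   (absorption)

W | Y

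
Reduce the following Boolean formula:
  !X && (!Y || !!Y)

!X && (!Y || !!Y)
= !X && (!Y || Y)
= !X

!X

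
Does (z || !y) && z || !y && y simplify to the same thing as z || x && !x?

Yes

E1: (z || !y) && z || !y && y
    = (z || !y) && z
    = z
E2: z || x && !x
    = z
Both reduce to z, so they are equivalent.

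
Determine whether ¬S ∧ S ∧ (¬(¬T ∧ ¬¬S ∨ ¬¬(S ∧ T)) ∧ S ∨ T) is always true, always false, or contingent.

¬S ∧ S ∧ (¬(¬T ∧ ¬¬S ∨ ¬¬(S ∧ T)) ∧ S ∨ T)
= ¬S ∧ S ∧ (¬(¬T ∧ ¬¬S ∨ S ∧ T) ∧ S ∨ T)   (double negation)
= ¬S ∧ S ∧ (¬(¬T ∧ S ∨ S ∧ T) ∧ S ∨ T)   (double negation)
= ¬S ∧ S ∧ (¬S ∧ S ∨ T)   (distribution)
= ¬S ∧ S   (absorption)
= False   (complement)

always false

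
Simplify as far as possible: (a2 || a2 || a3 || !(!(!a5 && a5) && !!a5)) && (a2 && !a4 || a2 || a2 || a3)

a2 || a3

(a2 || a2 || a3 || !(!(!a5 && a5) && !!a5)) && (a2 && !a4 || a2 || a2 || a3)
= (a2 || a2 || a3 || !(!(!a5 && a5) && !!a5)) && (a2 || a2 || a3)   — absorption
= (a2 || a2 || a3 || !a5 && a5 || !a5) && (a2 || a2 || a3)   — De Morgan
= (a2 || a2 || a3 || !a5) && (a2 || a2 || a3)   — complement / identity
= a2 || a2 || a3   — absorption
= a2 || a3   — idempotence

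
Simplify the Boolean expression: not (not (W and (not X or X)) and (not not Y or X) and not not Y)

W or not Y

not (not (W and (not X or X)) and (not not Y or X) and not not Y)
= not (not (W and (not X or X)) and not not Y)   [absorption]
= W and (not X or X) or not Y   [De Morgan]
= W or not Y   [complement / identity]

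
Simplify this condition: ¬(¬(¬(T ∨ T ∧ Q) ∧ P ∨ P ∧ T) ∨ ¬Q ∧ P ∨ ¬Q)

¬(¬(¬(T ∨ T ∧ Q) ∧ P ∨ P ∧ T) ∨ ¬Q ∧ P ∨ ¬Q)
= ¬(¬(¬T ∧ P ∨ P ∧ T) ∨ ¬Q ∧ P ∨ ¬Q)   [absorption]
= ¬(¬P ∨ ¬Q ∧ P ∨ ¬Q)   [distribution]
= ¬(¬P ∨ ¬Q)   [absorption]
= P ∧ Q   [De Morgan]

P ∧ Q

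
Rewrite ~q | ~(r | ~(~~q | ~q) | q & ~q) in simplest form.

~q | ~(r | ~(~~q | ~q) | q & ~q)
= ~q | ~(r | ~q & q | q & ~q)   [De Morgan]
= ~q | ~(r | q & ~q)   [complement / identity]
= ~q | ~r   [complement / identity]

~q | ~r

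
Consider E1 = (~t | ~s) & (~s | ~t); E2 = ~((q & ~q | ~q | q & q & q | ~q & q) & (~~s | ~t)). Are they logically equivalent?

E1: (~t | ~s) & (~s | ~t)
    = ~s & ~s | ~t   — distribution
    = ~s | ~t   — idempotence
E2: ~((q & ~q | ~q | q & q & q | ~q & q) & (~~s | ~t))
    = ~((~q | q & q & q | ~q & q) & (~~s | ~t))   — complement / identity
    = ~((~q | q & q | ~q & q) & (~~s | ~t))   — idempotence
    = ~((~q | q) & (~~s | ~t))   — distribution
    = ~(~~s | ~t)   — complement / identity
    = ~s & t   — De Morgan
These differ: at q=0, s=0, t=0, E1 = 1 but E2 = 0.

No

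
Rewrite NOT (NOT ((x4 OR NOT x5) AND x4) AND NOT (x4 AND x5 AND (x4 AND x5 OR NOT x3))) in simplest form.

x4

NOT (NOT ((x4 OR NOT x5) AND x4) AND NOT (x4 AND x5 AND (x4 AND x5 OR NOT x3)))
= (x4 OR NOT x5) AND x4 OR x4 AND x5 AND (x4 AND x5 OR NOT x3)   [De Morgan]
= (x4 OR NOT x5) AND x4 OR x4 AND x5   [absorption]
= x4 OR x4 AND x5   [absorption]
= x4   [absorption]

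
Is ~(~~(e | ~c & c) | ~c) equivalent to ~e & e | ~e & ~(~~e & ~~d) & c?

Yes

E1: ~(~~(e | ~c & c) | ~c)
    = ~(~~e | ~c)   — complement / identity
    = ~e & c   — De Morgan
E2: ~e & e | ~e & ~(~~e & ~~d) & c
    = ~e & e | ~e & (~e | ~d) & c   — De Morgan
    = ~e & e | ~e & c   — absorption
    = ~e & c   — complement / identity
Both reduce to ~e & c, so they are equivalent.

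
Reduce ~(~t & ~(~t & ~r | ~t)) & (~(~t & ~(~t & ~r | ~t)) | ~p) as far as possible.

1

~(~t & ~(~t & ~r | ~t)) & (~(~t & ~(~t & ~r | ~t)) | ~p)
= ~(~t & ~(~t & ~r | ~t))   [absorption]
= t | ~t & ~r | ~t   [De Morgan]
= t | ~t   [absorption]
= 1   [complement]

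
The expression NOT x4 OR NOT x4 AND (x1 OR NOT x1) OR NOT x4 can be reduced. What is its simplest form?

NOT x4 OR NOT x4 AND (x1 OR NOT x1) OR NOT x4
= NOT x4 OR NOT x4 OR NOT x4   [complement / identity]
= NOT x4 OR NOT x4   [idempotence]
= NOT x4   [idempotence]

NOT x4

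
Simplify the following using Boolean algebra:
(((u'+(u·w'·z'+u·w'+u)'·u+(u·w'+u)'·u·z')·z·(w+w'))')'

(((u'+(u·w'·z'+u·w'+u)'·u+(u·w'+u)'·u·z')·z·(w+w'))')'
= (((u'+(u·w'+u)'·u+(u·w'+u)'·u·z')·z·(w+w'))')'   [absorption]
= (u'+(u·w'+u)'·u+(u·w'+u)'·u·z')·z·(w+w')   [double negation]
= (u'+(u·w'+u)'·u)·z·(w+w')   [absorption]
= (u'+u'·u)·z·(w+w')   [absorption]
= u'·z·(w+w')   [complement / identity]
= u'·z   [complement / identity]

u'·z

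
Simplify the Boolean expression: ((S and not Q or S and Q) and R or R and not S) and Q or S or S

((S and not Q or S and Q) and R or R and not S) and Q or S or S
= (S and R or R and not S) and Q or S or S
= R and Q or S or S
= R and Q or S

R and Q or S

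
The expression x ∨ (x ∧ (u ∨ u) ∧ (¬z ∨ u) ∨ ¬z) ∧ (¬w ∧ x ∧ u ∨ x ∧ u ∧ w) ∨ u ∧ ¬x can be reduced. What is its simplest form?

x ∨ u

x ∨ (x ∧ (u ∨ u) ∧ (¬z ∨ u) ∨ ¬z) ∧ (¬w ∧ x ∧ u ∨ x ∧ u ∧ w) ∨ u ∧ ¬x
= x ∨ (x ∧ (u ∨ u ∧ ¬z) ∨ ¬z) ∧ (¬w ∧ x ∧ u ∨ x ∧ u ∧ w) ∨ u ∧ ¬x   — distribution
= x ∨ (x ∧ (u ∨ u ∧ ¬z) ∨ ¬z) ∧ x ∧ u ∨ u ∧ ¬x   — distribution
= x ∨ (x ∧ u ∨ ¬z) ∧ x ∧ u ∨ u ∧ ¬x   — absorption
= x ∨ x ∧ u ∨ u ∧ ¬x   — absorption
= x ∨ u   — distribution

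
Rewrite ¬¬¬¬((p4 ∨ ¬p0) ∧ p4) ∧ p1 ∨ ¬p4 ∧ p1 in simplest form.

p1

¬¬¬¬((p4 ∨ ¬p0) ∧ p4) ∧ p1 ∨ ¬p4 ∧ p1
= ¬¬((p4 ∨ ¬p0) ∧ p4) ∧ p1 ∨ ¬p4 ∧ p1   [double negation]
= ¬¬p4 ∧ p1 ∨ ¬p4 ∧ p1   [absorption]
= p4 ∧ p1 ∨ ¬p4 ∧ p1   [double negation]
= p1   [distribution]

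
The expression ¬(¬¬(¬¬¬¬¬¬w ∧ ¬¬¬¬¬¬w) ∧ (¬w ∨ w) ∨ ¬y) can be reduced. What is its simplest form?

¬(¬¬(¬¬¬¬¬¬w ∧ ¬¬¬¬¬¬w) ∧ (¬w ∨ w) ∨ ¬y)
= ¬(¬¬¬¬¬¬¬¬w ∧ (¬w ∨ w) ∨ ¬y)   (idempotence)
= ¬(¬¬¬¬¬¬w ∧ (¬w ∨ w) ∨ ¬y)   (double negation)
= ¬(¬¬¬¬w ∧ (¬w ∨ w) ∨ ¬y)   (double negation)
= ¬(¬¬¬¬w ∨ ¬y)   (complement / identity)
= ¬(¬¬w ∨ ¬y)   (double negation)
= ¬w ∧ y   (De Morgan)

¬w ∧ y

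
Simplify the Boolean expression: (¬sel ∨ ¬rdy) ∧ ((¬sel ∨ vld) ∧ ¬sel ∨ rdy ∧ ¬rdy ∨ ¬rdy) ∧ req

(¬sel ∨ ¬rdy) ∧ ((¬sel ∨ vld) ∧ ¬sel ∨ rdy ∧ ¬rdy ∨ ¬rdy) ∧ req
= (¬sel ∨ ¬rdy) ∧ (¬sel ∨ rdy ∧ ¬rdy ∨ ¬rdy) ∧ req   — absorption
= (¬sel ∨ ¬rdy) ∧ (¬sel ∨ ¬rdy) ∧ req   — complement / identity
= (¬sel ∨ ¬rdy) ∧ req   — idempotence

(¬sel ∨ ¬rdy) ∧ req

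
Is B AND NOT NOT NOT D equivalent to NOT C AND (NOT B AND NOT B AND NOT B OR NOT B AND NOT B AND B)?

No

E1: B AND NOT NOT NOT D
    = B AND NOT D
E2: NOT C AND (NOT B AND NOT B AND NOT B OR NOT B AND NOT B AND B)
    = NOT C AND NOT B AND NOT B
    = NOT C AND NOT B
These differ: at B=0, C=0, D=0, E1 = 0 but E2 = 1.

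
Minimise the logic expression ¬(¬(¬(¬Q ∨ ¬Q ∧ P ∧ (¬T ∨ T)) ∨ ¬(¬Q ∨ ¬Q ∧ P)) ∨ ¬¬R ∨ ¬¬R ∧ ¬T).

Q ∧ ¬R

¬(¬(¬(¬Q ∨ ¬Q ∧ P ∧ (¬T ∨ T)) ∨ ¬(¬Q ∨ ¬Q ∧ P)) ∨ ¬¬R ∨ ¬¬R ∧ ¬T)
= ¬(¬(¬(¬Q ∨ ¬Q ∧ P) ∨ ¬(¬Q ∨ ¬Q ∧ P)) ∨ ¬¬R ∨ ¬¬R ∧ ¬T)   (complement / identity)
= ¬(¬(¬(¬Q ∨ ¬Q ∧ P) ∨ ¬(¬Q ∨ ¬Q ∧ P)) ∨ ¬¬R)   (absorption)
= ¬((¬Q ∨ ¬Q ∧ P) ∧ (¬Q ∨ ¬Q ∧ P) ∨ ¬¬R)   (De Morgan)
= ¬(¬Q ∨ ¬Q ∧ P ∨ ¬¬R)   (idempotence)
= ¬(¬Q ∨ ¬¬R)   (absorption)
= Q ∧ ¬R   (De Morgan)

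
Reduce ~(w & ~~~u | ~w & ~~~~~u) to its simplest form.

~(w & ~~~u | ~w & ~~~~~u)
= ~(w & ~~~u | ~w & ~~~u)
= ~(w & ~~~u | ~w & ~u)
= ~(w & ~u | ~w & ~u)
= ~~u
= u

u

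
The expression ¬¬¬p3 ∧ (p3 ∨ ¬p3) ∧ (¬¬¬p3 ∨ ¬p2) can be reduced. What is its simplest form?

¬¬¬p3 ∧ (p3 ∨ ¬p3) ∧ (¬¬¬p3 ∨ ¬p2)
= ¬¬¬p3 ∧ (¬¬¬p3 ∨ ¬p2)
= ¬¬¬p3
= ¬p3

¬p3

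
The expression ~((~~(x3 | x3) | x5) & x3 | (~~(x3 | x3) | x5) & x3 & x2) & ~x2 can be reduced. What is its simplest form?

~((~~(x3 | x3) | x5) & x3 | (~~(x3 | x3) | x5) & x3 & x2) & ~x2
= ~((~~(x3 | x3) | x5) & x3) & ~x2   [absorption]
= ~((x3 | x3 | x5) & x3) & ~x2   [double negation]
= ~((x3 | x5) & x3) & ~x2   [idempotence]
= ~x3 & ~x2   [absorption]

~x3 & ~x2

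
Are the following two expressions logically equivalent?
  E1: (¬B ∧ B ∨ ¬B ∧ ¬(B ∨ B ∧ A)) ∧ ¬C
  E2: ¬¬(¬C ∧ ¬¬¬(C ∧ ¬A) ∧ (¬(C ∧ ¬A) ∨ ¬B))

E1: (¬B ∧ B ∨ ¬B ∧ ¬(B ∨ B ∧ A)) ∧ ¬C
    = (¬B ∧ B ∨ ¬B ∧ ¬B) ∧ ¬C
    = ¬B ∧ ¬C
E2: ¬¬(¬C ∧ ¬¬¬(C ∧ ¬A) ∧ (¬(C ∧ ¬A) ∨ ¬B))
    = ¬¬(¬C ∧ ¬(C ∧ ¬A) ∧ (¬(C ∧ ¬A) ∨ ¬B))
    = ¬¬(¬C ∧ ¬(C ∧ ¬A))
    = ¬(C ∨ C ∧ ¬A)
    = ¬C
These differ: at A=0, B=1, C=0, E1 = 0 but E2 = 1.

No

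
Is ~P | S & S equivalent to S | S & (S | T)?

No

E1: ~P | S & S
    = ~P | S
E2: S | S & (S | T)
    = S | S
    = S
These differ: at P=0, S=0, T=0, E1 = 1 but E2 = 0.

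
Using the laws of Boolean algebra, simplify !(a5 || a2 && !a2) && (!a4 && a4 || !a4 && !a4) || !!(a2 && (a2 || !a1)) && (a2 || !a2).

!a5 && !a4 || a2

!(a5 || a2 && !a2) && (!a4 && a4 || !a4 && !a4) || !!(a2 && (a2 || !a1)) && (a2 || !a2)
= !(a5 || a2 && !a2) && (!a4 && a4 || !a4 && !a4) || !!a2 && (a2 || !a2)   (absorption)
= !(a5 || a2 && !a2) && (a4 || !a4) && !a4 || !!a2 && (a2 || !a2)   (distribution)
= !a5 && (a4 || !a4) && !a4 || !!a2 && (a2 || !a2)   (complement / identity)
= !a5 && (a4 || !a4) && !a4 || !!a2   (complement / identity)
= !a5 && !a4 || !!a2   (complement / identity)
= !a5 && !a4 || a2   (double negation)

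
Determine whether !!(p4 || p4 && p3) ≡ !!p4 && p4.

Yes

E1: !!(p4 || p4 && p3)
    = !!p4   [absorption]
    = p4   [double negation]
E2: !!p4 && p4
    = p4 && p4   [double negation]
    = p4   [idempotence]
Both reduce to p4, so they are equivalent.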